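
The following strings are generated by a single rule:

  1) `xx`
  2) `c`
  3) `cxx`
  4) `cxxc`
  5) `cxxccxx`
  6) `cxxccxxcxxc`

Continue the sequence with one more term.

From term 3 onward, concatenate the last term with the second-to-last: c·xx = cxx, cxx·c = cxxc, …
The next term joins cxxccxxcxxc and cxxccxx.

cxxccxxcxxccxxccxx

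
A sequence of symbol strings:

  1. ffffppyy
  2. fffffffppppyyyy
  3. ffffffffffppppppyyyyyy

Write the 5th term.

ffffffffffffffffppppppppppyyyyyyyyyy

Reading off run lengths: f runs 4, 7, 10; p runs 2, 4, 6; y runs 2, 4, 6 — each is linear in n (n = 1, 2, …).
Setting n = 5 gives 16, 10, 10 characters in each block.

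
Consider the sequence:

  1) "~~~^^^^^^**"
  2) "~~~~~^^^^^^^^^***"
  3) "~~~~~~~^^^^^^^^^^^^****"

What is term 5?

~~~~~~~~~~~^^^^^^^^^^^^^^^^^^******

Term n consists of 2n-1 ~'s, followed by 3n ^'s, followed by n *'s, where the shown terms are n = 2, 3, 4.
For term 5, n = 6, so the run lengths are 11, 18, 6.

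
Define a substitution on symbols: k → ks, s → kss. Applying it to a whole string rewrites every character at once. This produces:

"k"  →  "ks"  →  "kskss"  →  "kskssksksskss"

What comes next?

Rewriting the 13 symbols of kskssksksskss one by one yields ks kss ks kss kss ks kss ks kss kss ks kss kss; concatenated:

ksksskskssksskskssksksskssksksskss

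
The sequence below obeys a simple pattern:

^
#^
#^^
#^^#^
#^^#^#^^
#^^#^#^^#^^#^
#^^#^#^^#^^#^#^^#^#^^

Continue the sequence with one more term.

#^^#^#^^#^^#^#^^#^#^^#^^#^#^^#^^#^

From term 3 onward, concatenate the last term with the second-to-last: #^·^ = #^^, #^^·#^ = #^^#^, …
So term 8 is #^^#^#^^#^^#^#^^#^#^^·#^^#^#^^#^^#^.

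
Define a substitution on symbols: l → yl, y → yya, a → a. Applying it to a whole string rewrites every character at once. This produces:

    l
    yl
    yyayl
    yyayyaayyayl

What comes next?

yyayyaayyayyaaayyayyaayyayl

Expanding yyayyaayyayl: y→yya, y→yya, a→a, y→yya, y→yya, a→a, a→a, y→yya, y→yya, a→a, y→yya, l→yl. Concatenated: yya yya a yya yya a a yya yya a yya yl.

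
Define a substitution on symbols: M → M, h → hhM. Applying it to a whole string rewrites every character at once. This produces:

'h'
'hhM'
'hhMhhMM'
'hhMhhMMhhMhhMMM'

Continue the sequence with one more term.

hhMhhMMhhMhhMMMhhMhhMMhhMhhMMMM

Replace each of the 15 characters of hhMhhMMhhMhhMMM in place — hhM hhM M hhM hhM M M hhM hhM M hhM hhM M M M — and concatenate.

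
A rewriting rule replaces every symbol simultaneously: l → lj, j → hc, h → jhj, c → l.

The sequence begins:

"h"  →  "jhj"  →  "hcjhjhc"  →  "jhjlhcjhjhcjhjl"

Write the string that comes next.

hcjhjhcljjhjlhcjhjhcjhjlhcjhjhclj

Applying the rule to each of the 15 symbols of jhjlhcjhjhcjhjl gives the pieces hc jhj hc lj jhj l hc jhj hc jhj l hc jhj hc lj, which concatenate to the answer.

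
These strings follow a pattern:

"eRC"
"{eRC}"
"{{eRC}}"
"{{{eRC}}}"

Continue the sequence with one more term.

{{{{eRC}}}}

Every step adds { to the front and } to the end of the previous string.
So the next term is {·{{{eRC}}}·}.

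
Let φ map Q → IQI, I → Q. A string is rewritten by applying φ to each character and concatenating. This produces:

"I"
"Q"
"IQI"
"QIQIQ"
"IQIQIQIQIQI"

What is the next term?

QIQIQIQIQIQIQIQIQIQIQ

Apply φ to IQIQIQIQIQI symbol by symbol: I→Q, Q→IQI, I→Q, Q→IQI, I→Q, Q→IQI, I→Q, Q→IQI, I→Q, Q→IQI, I→Q; joined: Q IQI Q IQI Q IQI Q IQI Q IQI Q.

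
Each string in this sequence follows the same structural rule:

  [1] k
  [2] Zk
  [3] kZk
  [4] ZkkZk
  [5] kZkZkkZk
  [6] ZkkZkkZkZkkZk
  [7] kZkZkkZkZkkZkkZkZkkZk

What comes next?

Each term (from the third on) is the two preceding terms concatenated in order: term 3 = k·Zk = kZk.
Continuing: ZkkZkkZkZkkZk · kZkZkkZkZkkZkkZkZkkZk gives term 8.

ZkkZkkZkZkkZkkZkZkkZkZkkZkkZkZkkZk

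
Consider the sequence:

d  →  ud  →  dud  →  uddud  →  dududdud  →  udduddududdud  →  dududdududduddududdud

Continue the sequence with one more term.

udduddududduddududdududduddududdud

Each term (from the third on) is the two preceding terms concatenated in order: term 3 = d·ud = dud.
The next term joins udduddududdud and dududdududduddududdud.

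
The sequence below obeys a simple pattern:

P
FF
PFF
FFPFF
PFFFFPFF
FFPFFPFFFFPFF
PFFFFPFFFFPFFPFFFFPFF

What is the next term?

Each term (from the third on) is the two preceding terms concatenated in order: term 3 = P·FF = PFF.
The next term joins FFPFFPFFFFPFF and PFFFFPFFFFPFFPFFFFPFF.

FFPFFPFFFFPFFPFFFFPFFFFPFFPFFFFPFF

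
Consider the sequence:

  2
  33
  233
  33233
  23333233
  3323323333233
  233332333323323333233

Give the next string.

This is a Fibonacci-style word recurrence s(k) = s(k−2)·s(k−1): e.g. 2·33 = 233.
Continuing: 3323323333233 · 233332333323323333233 gives term 8.

3323323333233233332333323323333233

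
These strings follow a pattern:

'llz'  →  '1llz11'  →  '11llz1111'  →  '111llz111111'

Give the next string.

Every step adds 1 to the front and 11 to the end of the previous string.
One more step from 111llz111111 gives the answer.

1111llz11111111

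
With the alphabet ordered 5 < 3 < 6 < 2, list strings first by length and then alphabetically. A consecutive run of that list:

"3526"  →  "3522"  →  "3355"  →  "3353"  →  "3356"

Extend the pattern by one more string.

Treat 3356 as a base-4 numeral over the given alphabet and add one, carrying through any trailing 2's.

3352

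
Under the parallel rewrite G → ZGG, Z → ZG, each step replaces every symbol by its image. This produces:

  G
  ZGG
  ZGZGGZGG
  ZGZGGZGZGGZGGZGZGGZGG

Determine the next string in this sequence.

ZGZGGZGZGGZGGZGZGGZGZGGZGGZGZGGZGGZGZGGZGZGGZGGZGZGGZGG

Applying the rule to each of the 21 symbols of ZGZGGZGZGGZGGZGZGGZGG gives the pieces ZG ZGG ZG ZGG ZGG ZG ZGG ZG ZGG ZGG ZG ZGG ZGG ZG ZGG ZG ZGG ZGG ZG ZGG ZGG, which concatenate to the answer.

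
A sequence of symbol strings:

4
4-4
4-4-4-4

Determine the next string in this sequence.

4-4-4-4-4-4-4-4

s(k+1) = s(k)·-·s(k) — each term doubles the last with '-' between the halves.
One more doubling of 4-4-4-4 gives the answer.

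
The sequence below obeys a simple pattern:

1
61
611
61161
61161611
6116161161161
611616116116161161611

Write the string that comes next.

Each term (from the third on) is the previous term followed by the one before it: term 3 = 61·1 = 611.
So term 8 is 611616116116161161611·6116161161161.

6116161161161611616116116161161161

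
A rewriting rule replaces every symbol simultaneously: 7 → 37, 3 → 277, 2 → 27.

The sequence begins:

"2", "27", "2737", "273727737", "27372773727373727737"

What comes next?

273727737273737277372737277372773727373727737

Applying the rule to each of the 20 symbols of 27372773727373727737 gives the pieces 27 37 277 37 27 37 37 277 37 27 37 277 37 277 37 27 37 37 277 37, which concatenate to the answer.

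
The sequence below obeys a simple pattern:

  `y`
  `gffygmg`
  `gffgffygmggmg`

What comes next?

s(k+1) = gff·s(k)·gmg, so each term gains gff as a prefix and gmg as a suffix.
So the next term is gff·gffgffygmggmg·gmg.

gffgffgffygmggmggmg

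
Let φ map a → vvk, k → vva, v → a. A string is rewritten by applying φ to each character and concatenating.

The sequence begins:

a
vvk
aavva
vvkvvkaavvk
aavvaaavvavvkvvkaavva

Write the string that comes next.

vvkvvkaavvkvvkvvkaavvkaavvaaavvavvkvvkaavvk

φ(aavvaaavvavvkvvkaavva) expands symbol-by-symbol to vvk vvk a a vvk vvk vvk a a vvk a a vva a a vva vvk vvk a a vvk; joining the 21 pieces gives the next term.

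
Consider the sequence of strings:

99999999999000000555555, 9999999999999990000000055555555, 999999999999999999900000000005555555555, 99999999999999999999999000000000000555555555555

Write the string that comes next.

9999999999999999999999999990000000000000055555555555555

The n-th term is 4n-1 9's then 2n 0's then 2n 5's, where the shown terms are n = 3, 4, 5, 6.
For the next term, n = 7, so the run lengths are 27, 14, 14.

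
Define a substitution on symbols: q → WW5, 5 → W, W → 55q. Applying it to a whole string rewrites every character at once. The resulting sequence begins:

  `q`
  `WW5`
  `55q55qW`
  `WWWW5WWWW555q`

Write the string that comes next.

Rewriting the 13 symbols of WWWW5WWWW555q one by one yields 55q 55q 55q 55q W 55q 55q 55q 55q W W W WW5; concatenated:

55q55q55q55qW55q55q55q55qWWWWW5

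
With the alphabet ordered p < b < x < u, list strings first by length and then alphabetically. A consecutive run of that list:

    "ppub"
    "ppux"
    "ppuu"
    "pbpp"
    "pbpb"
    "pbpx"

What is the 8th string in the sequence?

pbbp

Stepping forward 2 times from pbpx: pbpx → pbpu, then the target.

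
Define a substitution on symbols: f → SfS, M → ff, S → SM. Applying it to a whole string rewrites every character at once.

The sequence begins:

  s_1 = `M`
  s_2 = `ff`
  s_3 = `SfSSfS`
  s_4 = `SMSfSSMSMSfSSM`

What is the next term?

Applying the rule to each of the 14 symbols of SMSfSSMSMSfSSM gives the pieces SM ff SM SfS SM SM ff SM ff SM SfS SM SM ff, which concatenate to the answer.

SMffSMSfSSMSMffSMffSMSfSSMSMff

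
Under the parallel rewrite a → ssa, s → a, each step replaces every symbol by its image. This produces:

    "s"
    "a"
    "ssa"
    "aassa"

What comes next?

Rewriting each symbol of aassa: a→ssa, a→ssa, s→a, s→a, a→ssa, which concatenates to ssa ssa a a ssa.

ssassaaassa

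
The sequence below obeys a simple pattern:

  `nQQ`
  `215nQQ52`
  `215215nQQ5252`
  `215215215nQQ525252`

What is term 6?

Each term wraps the previous one in 215 on the left and 52 on the right.
From 215215215nQQ525252, 2 further steps: 215215215nQQ525252 → 215215215215nQQ52525252 → (answer).

215215215215215nQQ5252525252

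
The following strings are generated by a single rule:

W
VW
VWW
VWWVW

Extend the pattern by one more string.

From term 3 onward, concatenate the last term with the second-to-last: VW·W = VWW, VWW·VW = VWWVW, …
The next term joins VWWVW and VWW.

VWWVWVWW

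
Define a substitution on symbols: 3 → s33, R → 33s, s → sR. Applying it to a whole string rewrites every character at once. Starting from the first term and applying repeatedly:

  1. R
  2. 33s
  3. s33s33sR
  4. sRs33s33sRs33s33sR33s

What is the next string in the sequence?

Applying the rule to each of the 21 symbols of sRs33s33sRs33s33sR33s gives the pieces sR 33s sR s33 s33 sR s33 s33 sR 33s sR s33 s33 sR s33 s33 sR 33s s33 s33 sR, which concatenate to the answer.

sR33ssRs33s33sRs33s33sR33ssRs33s33sRs33s33sR33ss33s33sR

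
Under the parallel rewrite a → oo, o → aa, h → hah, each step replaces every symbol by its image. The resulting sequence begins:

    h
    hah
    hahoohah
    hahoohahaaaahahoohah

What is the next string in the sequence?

Applying the rule to each of the 20 symbols of hahoohahaaaahahoohah gives the pieces hah oo hah aa aa hah oo hah oo oo oo oo hah oo hah aa aa hah oo hah, which concatenate to the answer.

hahoohahaaaahahoohahoooooooohahoohahaaaahahoohah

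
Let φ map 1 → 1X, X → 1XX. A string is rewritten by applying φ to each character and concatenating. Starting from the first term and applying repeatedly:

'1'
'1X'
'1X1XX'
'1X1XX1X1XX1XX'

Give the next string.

Rewriting the 13 symbols of 1X1XX1X1XX1XX one by one yields 1X 1XX 1X 1XX 1XX 1X 1XX 1X 1XX 1XX 1X 1XX 1XX; concatenated:

1X1XX1X1XX1XX1X1XX1X1XX1XX1X1XX1XX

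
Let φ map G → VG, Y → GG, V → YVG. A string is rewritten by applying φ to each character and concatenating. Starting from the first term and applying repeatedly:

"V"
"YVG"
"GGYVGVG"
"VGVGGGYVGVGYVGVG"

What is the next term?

YVGVGYVGVGVGVGGGYVGVGYVGVGGGYVGVGYVGVG

φ(VGVGGGYVGVGYVGVG) expands symbol-by-symbol to YVG VG YVG VG VG VG GG YVG VG YVG VG GG YVG VG YVG VG; joining the 16 pieces gives the next term.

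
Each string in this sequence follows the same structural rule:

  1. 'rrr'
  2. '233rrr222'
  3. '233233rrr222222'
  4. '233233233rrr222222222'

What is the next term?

Every step adds 233 to the front and 222 to the end of the previous string.
Applying this once more to 233233233rrr222222222:

233233233233rrr222222222222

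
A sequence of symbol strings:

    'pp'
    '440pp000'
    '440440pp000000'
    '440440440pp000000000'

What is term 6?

440440440440440pp000000000000000

Each term wraps the previous one in 440 on the left and 000 on the right.
From 440440440pp000000000, 2 further steps: 440440440pp000000000 → 440440440440pp000000000000 → (answer).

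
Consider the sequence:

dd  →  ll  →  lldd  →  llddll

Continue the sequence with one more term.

llddlllldd

From term 3 onward, concatenate the last term with the second-to-last: ll·dd = lldd, lldd·ll = llddll, …
Continuing: llddll · lldd gives term 5.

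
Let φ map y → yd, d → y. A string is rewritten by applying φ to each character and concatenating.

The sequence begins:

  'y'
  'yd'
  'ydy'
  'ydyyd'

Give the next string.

Rewriting each symbol of ydyyd: y→yd, d→y, y→yd, y→yd, d→y, which concatenates to yd y yd yd y.

ydyydydy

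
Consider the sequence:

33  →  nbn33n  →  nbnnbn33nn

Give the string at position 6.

Every step adds nbn to the front and n to the end of the previous string.
From nbnnbn33nn, 3 further steps: nbnnbn33nn → nbnnbnnbn33nnn → nbnnbnnbnnbn33nnnn → (answer).

nbnnbnnbnnbnnbn33nnnnn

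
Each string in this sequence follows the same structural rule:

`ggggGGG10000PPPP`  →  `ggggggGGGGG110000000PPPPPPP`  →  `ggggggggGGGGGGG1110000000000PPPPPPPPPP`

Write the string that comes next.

ggggggggggGGGGGGGGG11110000000000000PPPPPPPPPPPPP

Each string has the form g^{2n+2} G^{2n+1} 1^{n} 0^{3n+1} P^{3n+1} (n = 1, 2, …).
Setting n = 4 gives 10, 9, 4, 13, 13 characters in each block.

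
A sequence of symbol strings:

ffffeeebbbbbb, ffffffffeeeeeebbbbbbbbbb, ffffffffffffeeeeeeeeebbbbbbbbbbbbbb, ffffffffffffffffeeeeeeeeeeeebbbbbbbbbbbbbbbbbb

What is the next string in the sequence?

Term n consists of 4n f's, followed by 3n e's, followed by 4n+2 b's (n = 1, 2, …).
At n = 5 the blocks have lengths 20, 15, 22.

ffffffffffffffffffffeeeeeeeeeeeeeeebbbbbbbbbbbbbbbbbbbbbb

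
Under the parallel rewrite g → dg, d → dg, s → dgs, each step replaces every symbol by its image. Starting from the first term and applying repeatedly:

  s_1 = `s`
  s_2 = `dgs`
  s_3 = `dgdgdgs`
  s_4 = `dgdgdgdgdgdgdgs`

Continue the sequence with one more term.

dgdgdgdgdgdgdgdgdgdgdgdgdgdgdgs

Applying the rule to each of the 15 symbols of dgdgdgdgdgdgdgs gives the pieces dg dg dg dg dg dg dg dg dg dg dg dg dg dg dgs, which concatenate to the answer.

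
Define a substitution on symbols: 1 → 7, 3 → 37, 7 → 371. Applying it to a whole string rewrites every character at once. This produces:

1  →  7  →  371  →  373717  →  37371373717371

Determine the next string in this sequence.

Replace each of the 14 characters of 37371373717371 in place — 37 371 37 371 7 37 371 37 371 7 371 37 371 7 — and concatenate.

3737137371737371373717371373717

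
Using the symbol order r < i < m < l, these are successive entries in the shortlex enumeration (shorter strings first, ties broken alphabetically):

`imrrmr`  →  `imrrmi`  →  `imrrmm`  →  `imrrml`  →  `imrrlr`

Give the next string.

Find the rightmost character of imrrlr below l, bump it to the next letter, and reset everything to its right to r.

imrrli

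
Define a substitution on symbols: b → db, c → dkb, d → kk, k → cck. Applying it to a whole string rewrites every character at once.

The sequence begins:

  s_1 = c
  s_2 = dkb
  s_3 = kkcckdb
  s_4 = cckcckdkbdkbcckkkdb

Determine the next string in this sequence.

φ(cckcckdkbdkbcckkkdb) expands symbol-by-symbol to dkb dkb cck dkb dkb cck kk cck db kk cck db dkb dkb cck cck cck kk db; joining the 19 pieces gives the next term.

dkbdkbcckdkbdkbcckkkcckdbkkcckdbdkbdkbcckcckcckkkdb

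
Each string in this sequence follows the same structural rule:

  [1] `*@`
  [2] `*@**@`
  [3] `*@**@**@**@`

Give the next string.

*@**@**@**@**@**@**@**@

s(k+1) = s(k)·*·s(k) — each term doubles the last with '*' between the halves.
So the next term is two copies of *@**@**@**@ with '*' between the halves.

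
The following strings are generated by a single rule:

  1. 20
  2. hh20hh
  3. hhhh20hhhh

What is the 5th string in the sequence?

Each term wraps the previous one in hh on the left and hh on the right.
From hhhh20hhhh, 2 further steps: hhhh20hhhh → hhhhhh20hhhhhh → (answer).

hhhhhhhh20hhhhhhhh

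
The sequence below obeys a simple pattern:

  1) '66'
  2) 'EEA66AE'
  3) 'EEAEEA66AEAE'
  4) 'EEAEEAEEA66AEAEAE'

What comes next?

Each term wraps the previous one in EEA on the left and AE on the right.
So the next term is EEA·EEAEEAEEA66AEAEAE·AE.

EEAEEAEEAEEA66AEAEAEAE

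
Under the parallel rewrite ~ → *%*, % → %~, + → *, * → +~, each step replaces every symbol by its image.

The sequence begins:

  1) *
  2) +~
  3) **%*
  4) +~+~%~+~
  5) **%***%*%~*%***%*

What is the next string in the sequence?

+~+~%~+~+~+~%~+~%~*%*+~%~+~+~+~%~+~

Replace each of the 17 characters of **%***%*%~*%***%* in place — +~ +~ %~ +~ +~ +~ %~ +~ %~ *%* +~ %~ +~ +~ +~ %~ +~ — and concatenate.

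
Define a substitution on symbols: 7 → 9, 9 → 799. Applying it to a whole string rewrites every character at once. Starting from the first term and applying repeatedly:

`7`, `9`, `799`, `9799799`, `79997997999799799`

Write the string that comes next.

97997997999799799979979979997997999799799

φ(79997997999799799) expands symbol-by-symbol to 9 799 799 799 9 799 799 9 799 799 799 9 799 799 9 799 799; joining the 17 pieces gives the next term.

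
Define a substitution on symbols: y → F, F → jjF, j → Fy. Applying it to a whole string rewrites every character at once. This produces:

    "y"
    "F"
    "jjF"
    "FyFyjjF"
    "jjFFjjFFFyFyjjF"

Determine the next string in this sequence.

FyFyjjFjjFFyFyjjFjjFjjFFjjFFFyFyjjF

φ(jjFFjjFFFyFyjjF) expands symbol-by-symbol to Fy Fy jjF jjF Fy Fy jjF jjF jjF F jjF F Fy Fy jjF; joining the 15 pieces gives the next term.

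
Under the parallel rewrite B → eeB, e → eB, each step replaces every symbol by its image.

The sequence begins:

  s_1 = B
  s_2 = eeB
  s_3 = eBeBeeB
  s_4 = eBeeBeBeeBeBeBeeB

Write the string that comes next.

eBeeBeBeBeeBeBeeBeBeBeeBeBeeBeBeeBeBeBeeB

Applying the rule to each of the 17 symbols of eBeeBeBeeBeBeBeeB gives the pieces eB eeB eB eB eeB eB eeB eB eB eeB eB eeB eB eeB eB eB eeB, which concatenate to the answer.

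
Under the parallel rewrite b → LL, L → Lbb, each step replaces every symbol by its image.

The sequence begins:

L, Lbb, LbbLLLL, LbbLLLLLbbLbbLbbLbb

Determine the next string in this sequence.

LbbLLLLLbbLbbLbbLbbLbbLLLLLbbLLLLLbbLLLLLbbLLLL

Applying the rule to each of the 19 symbols of LbbLLLLLbbLbbLbbLbb gives the pieces Lbb LL LL Lbb Lbb Lbb Lbb Lbb LL LL Lbb LL LL Lbb LL LL Lbb LL LL, which concatenate to the answer.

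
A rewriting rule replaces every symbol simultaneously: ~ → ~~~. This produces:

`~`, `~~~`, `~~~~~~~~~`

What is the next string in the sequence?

Expanding ~~~~~~~~~: ~→~~~, ~→~~~, ~→~~~, ~→~~~, ~→~~~, ~→~~~, ~→~~~, ~→~~~, ~→~~~. Concatenated: ~~~ ~~~ ~~~ ~~~ ~~~ ~~~ ~~~ ~~~ ~~~.

~~~~~~~~~~~~~~~~~~~~~~~~~~~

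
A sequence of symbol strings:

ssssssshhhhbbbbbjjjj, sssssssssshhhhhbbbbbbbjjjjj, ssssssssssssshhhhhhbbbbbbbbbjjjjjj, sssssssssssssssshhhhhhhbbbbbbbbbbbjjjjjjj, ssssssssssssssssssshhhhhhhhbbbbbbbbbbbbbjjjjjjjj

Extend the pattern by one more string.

The n-th term is 3n+1 s's then n+2 h's then 2n+1 b's then n+2 j's, where the shown terms are n = 2, 3, 4, 5, 6.
For the next term, n = 7, so the run lengths are 22, 9, 15, 9.

sssssssssssssssssssssshhhhhhhhhbbbbbbbbbbbbbbbjjjjjjjjj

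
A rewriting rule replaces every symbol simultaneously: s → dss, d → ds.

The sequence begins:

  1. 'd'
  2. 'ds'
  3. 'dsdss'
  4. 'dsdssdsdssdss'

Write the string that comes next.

Replace each of the 13 characters of dsdssdsdssdss in place — ds dss ds dss dss ds dss ds dss dss ds dss dss — and concatenate.

dsdssdsdssdssdsdssdsdssdssdsdssdss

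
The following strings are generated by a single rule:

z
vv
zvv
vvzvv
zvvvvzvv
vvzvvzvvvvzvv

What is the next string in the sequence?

Each term (from the third on) is the two preceding terms concatenated in order: term 3 = z·vv = zvv.
The next term joins zvvvvzvv and vvzvvzvvvvzvv.

zvvvvzvvvvzvvzvvvvzvv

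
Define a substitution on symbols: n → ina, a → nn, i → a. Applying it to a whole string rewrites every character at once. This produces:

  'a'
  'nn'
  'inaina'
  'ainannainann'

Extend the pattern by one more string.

Rewriting each symbol of ainannainann: a→nn, i→a, n→ina, a→nn, n→ina, n→ina, a→nn, i→a, n→ina, a→nn, n→ina, n→ina, which concatenates to nn a ina nn ina ina nn a ina nn ina ina.

nnainanninainannainanninaina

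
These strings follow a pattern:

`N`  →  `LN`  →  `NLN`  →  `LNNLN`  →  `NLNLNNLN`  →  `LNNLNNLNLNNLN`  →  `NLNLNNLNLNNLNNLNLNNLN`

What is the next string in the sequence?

LNNLNNLNLNNLNNLNLNNLNLNNLNNLNLNNLN

From term 3 onward, concatenate the second-to-last term with the last: N·LN = NLN, LN·NLN = LNNLN, …
Continuing: LNNLNNLNLNNLN · NLNLNNLNLNNLNNLNLNNLN gives term 8.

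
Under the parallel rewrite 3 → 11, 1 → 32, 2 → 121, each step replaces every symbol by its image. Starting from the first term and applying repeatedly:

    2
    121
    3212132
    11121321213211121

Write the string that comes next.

Rewriting the 17 symbols of 11121321213211121 one by one yields 32 32 32 121 32 11 121 32 121 32 11 121 32 32 32 121 32; concatenated:

323232121321112132121321112132323212132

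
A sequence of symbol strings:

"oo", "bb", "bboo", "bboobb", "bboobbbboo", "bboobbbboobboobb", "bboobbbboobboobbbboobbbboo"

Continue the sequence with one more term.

bboobbbboobboobbbboobbbboobboobbbboobboobb

Each term (from the third on) is the previous term followed by the one before it: term 3 = bb·oo = bboo.
So term 8 is bboobbbboobboobbbboobbbboo·bboobbbboobboobb.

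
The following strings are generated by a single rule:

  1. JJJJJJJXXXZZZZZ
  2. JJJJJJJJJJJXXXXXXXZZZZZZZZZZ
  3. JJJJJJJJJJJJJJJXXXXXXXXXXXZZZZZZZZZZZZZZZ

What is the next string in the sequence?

Each string has the form J^{4n+3} X^{4n-1} Z^{5n} (n = 1, 2, …).
At n = 4 the blocks have lengths 19, 15, 20.

JJJJJJJJJJJJJJJJJJJXXXXXXXXXXXXXXXZZZZZZZZZZZZZZZZZZZZ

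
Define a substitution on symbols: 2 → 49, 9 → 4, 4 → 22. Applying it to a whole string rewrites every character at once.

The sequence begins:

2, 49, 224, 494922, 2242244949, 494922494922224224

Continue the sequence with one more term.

Rewriting the 18 symbols of 494922494922224224 one by one yields 22 4 22 4 49 49 22 4 22 4 49 49 49 49 22 49 49 22; concatenated:

22422449492242244949494922494922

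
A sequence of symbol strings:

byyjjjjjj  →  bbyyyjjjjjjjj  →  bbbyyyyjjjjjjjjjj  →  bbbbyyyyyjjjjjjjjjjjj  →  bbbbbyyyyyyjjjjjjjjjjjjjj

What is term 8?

bbbbbbbbyyyyyyyyyjjjjjjjjjjjjjjjjjjjj

Each string has the form b^{n-1} y^{n} j^{2n+2}, where the shown terms are n = 2, 3, 4, 5, 6.
At n = 9 the blocks have lengths 8, 9, 20.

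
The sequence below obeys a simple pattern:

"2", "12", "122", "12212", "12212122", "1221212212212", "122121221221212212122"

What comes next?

Each term (from the third on) is the previous term followed by the one before it: term 3 = 12·2 = 122.
Continuing: 122121221221212212122 · 1221212212212 gives term 8.

1221212212212122121221221212212212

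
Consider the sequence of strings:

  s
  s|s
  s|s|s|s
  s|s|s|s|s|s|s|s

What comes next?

s(k+1) = s(k)·|·s(k) — each term doubles the last with '|' between the halves.
Doubling s|s|s|s|s|s|s|s with '|' between the halves:

s|s|s|s|s|s|s|s|s|s|s|s|s|s|s|s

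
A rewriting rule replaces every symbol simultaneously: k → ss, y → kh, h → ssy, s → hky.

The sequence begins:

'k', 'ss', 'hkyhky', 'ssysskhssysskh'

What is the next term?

hkyhkykhhkyhkyssssyhkyhkykhhkyhkyssssy

φ(ssysskhssysskh) expands symbol-by-symbol to hky hky kh hky hky ss ssy hky hky kh hky hky ss ssy; joining the 14 pieces gives the next term.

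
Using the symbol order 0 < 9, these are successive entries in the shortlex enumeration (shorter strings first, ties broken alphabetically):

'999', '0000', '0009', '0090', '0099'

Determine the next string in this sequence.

Find the rightmost character of 0099 below 9, bump it to the next letter, and reset everything to its right to 0.

0900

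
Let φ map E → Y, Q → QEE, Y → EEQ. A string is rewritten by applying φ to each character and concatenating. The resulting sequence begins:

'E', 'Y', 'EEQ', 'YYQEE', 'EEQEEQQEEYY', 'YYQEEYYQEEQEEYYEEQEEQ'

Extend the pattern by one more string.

Rewriting the 21 symbols of YYQEEYYQEEQEEYYEEQEEQ one by one yields EEQ EEQ QEE Y Y EEQ EEQ QEE Y Y QEE Y Y EEQ EEQ Y Y QEE Y Y QEE; concatenated:

EEQEEQQEEYYEEQEEQQEEYYQEEYYEEQEEQYYQEEYYQEE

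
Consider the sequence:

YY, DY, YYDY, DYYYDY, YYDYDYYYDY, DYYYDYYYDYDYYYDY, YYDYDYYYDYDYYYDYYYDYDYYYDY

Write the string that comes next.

DYYYDYYYDYDYYYDYYYDYDYYYDYDYYYDYYYDYDYYYDY

From term 3 onward, concatenate the second-to-last term with the last: YY·DY = YYDY, DY·YYDY = DYYYDY, …
The next term joins DYYYDYYYDYDYYYDY and YYDYDYYYDYDYYYDYYYDYDYYYDY.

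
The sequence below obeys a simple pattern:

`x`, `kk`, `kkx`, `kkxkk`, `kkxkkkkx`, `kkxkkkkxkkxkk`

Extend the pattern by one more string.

Each term (from the third on) is the previous term followed by the one before it: term 3 = kk·x = kkx.
So term 7 is kkxkkkkxkkxkk·kkxkkkkx.

kkxkkkkxkkxkkkkxkkkkx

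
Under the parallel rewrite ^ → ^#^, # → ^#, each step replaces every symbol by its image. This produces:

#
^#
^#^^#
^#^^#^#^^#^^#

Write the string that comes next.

^#^^#^#^^#^^#^#^^#^#^^#^^#^#^^#^^#

Replace each of the 13 characters of ^#^^#^#^^#^^# in place — ^#^ ^# ^#^ ^#^ ^# ^#^ ^# ^#^ ^#^ ^# ^#^ ^#^ ^# — and concatenate.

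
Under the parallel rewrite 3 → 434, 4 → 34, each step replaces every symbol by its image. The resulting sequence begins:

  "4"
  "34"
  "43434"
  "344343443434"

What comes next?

43434344343443434344343443434

Expanding 344343443434: 3→434, 4→34, 4→34, 3→434, 4→34, 3→434, 4→34, 4→34, 3→434, 4→34, 3→434, 4→34. Concatenated: 434 34 34 434 34 434 34 34 434 34 434 34.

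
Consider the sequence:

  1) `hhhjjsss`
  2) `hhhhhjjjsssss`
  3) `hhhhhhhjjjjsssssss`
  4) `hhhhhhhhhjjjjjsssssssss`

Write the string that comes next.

The n-th term is 2n-1 h's then n j's then 2n-1 s's, where the shown terms are n = 2, 3, 4, 5.
At n = 6 the blocks have lengths 11, 6, 11.

hhhhhhhhhhhjjjjjjsssssssssss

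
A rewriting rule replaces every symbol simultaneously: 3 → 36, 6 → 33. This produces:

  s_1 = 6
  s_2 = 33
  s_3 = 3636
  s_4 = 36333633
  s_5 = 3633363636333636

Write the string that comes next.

Rewriting the 16 symbols of 3633363636333636 one by one yields 36 33 36 36 36 33 36 33 36 33 36 36 36 33 36 33; concatenated:

36333636363336333633363636333633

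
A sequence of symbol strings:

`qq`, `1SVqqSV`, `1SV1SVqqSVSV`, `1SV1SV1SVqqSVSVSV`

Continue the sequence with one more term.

Each term wraps the previous one in 1SV on the left and SV on the right.
Applying this once more to 1SV1SV1SVqqSVSVSV:

1SV1SV1SV1SVqqSVSVSVSV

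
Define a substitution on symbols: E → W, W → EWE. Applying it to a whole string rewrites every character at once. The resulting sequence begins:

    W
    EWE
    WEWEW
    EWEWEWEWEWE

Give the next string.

WEWEWEWEWEWEWEWEWEWEW

Rewriting each symbol of EWEWEWEWEWE: E→W, W→EWE, E→W, W→EWE, E→W, W→EWE, E→W, W→EWE, E→W, W→EWE, E→W, which concatenates to W EWE W EWE W EWE W EWE W EWE W.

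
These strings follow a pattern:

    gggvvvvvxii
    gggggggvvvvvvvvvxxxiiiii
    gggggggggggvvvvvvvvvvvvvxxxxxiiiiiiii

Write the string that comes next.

gggggggggggggggvvvvvvvvvvvvvvvvvxxxxxxxiiiiiiiiiii

The n-th term is 4n-1 g's then 4n+1 v's then 2n-1 x's then 3n-1 i's (n = 1, 2, …).
At n = 4 the blocks have lengths 15, 17, 7, 11.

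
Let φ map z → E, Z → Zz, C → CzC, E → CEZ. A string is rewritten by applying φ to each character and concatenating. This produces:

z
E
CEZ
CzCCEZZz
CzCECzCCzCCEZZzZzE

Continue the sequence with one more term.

Rewriting the 18 symbols of CzCECzCCzCCEZZzZzE one by one yields CzC E CzC CEZ CzC E CzC CzC E CzC CzC CEZ Zz Zz E Zz E CEZ; concatenated:

CzCECzCCEZCzCECzCCzCECzCCzCCEZZzZzEZzECEZ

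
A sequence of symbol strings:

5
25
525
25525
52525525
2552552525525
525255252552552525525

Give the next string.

2552552525525525255252552552525525

Each term (from the third on) is the two preceding terms concatenated in order: term 3 = 5·25 = 525.
Continuing: 2552552525525 · 525255252552552525525 gives term 8.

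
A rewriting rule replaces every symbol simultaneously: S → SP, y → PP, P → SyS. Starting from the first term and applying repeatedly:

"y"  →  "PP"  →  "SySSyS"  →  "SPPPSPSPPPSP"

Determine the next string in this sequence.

SPSySSySSySSPSySSPSySSySSySSPSyS

Rewriting each symbol of SPPPSPSPPPSP: S→SP, P→SyS, P→SyS, P→SyS, S→SP, P→SyS, S→SP, P→SyS, P→SyS, P→SyS, S→SP, P→SyS, which concatenates to SP SyS SyS SyS SP SyS SP SyS SyS SyS SP SyS.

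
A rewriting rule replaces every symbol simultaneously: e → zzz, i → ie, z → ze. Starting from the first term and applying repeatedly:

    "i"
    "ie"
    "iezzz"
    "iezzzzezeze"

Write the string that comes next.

iezzzzezezezezzzzezzzzezzz

Rewriting each symbol of iezzzzezeze: i→ie, e→zzz, z→ze, z→ze, z→ze, z→ze, e→zzz, z→ze, e→zzz, z→ze, e→zzz, which concatenates to ie zzz ze ze ze ze zzz ze zzz ze zzz.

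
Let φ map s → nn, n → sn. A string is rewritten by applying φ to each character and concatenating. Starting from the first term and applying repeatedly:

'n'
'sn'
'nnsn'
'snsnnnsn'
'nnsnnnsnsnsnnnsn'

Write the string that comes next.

φ(nnsnnnsnsnsnnnsn) expands symbol-by-symbol to sn sn nn sn sn sn nn sn nn sn nn sn sn sn nn sn; joining the 16 pieces gives the next term.

snsnnnsnsnsnnnsnnnsnnnsnsnsnnnsn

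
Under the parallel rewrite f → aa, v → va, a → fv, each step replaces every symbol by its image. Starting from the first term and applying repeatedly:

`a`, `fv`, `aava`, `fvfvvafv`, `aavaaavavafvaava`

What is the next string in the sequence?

Replace each of the 16 characters of aavaaavavafvaava in place — fv fv va fv fv fv va fv va fv aa va fv fv va fv — and concatenate.

fvfvvafvfvfvvafvvafvaavafvfvvafv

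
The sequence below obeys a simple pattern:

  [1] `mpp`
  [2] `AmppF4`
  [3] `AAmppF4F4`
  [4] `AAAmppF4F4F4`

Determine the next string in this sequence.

AAAAmppF4F4F4F4

s(k+1) = A·s(k)·F4, so each term gains A as a prefix and F4 as a suffix.
So the next term is A·AAAmppF4F4F4·F4.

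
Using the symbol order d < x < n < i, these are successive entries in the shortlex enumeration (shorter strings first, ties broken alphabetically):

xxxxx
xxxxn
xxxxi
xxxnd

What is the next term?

xxxnx

Treat xxxnd as a base-4 numeral over the given alphabet and add one, carrying through any trailing i's.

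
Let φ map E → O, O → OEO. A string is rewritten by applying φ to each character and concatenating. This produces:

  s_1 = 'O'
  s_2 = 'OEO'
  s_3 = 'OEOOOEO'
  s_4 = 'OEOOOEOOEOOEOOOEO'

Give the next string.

OEOOOEOOEOOEOOOEOOEOOOEOOEOOOEOOEOOEOOOEO

φ(OEOOOEOOEOOEOOOEO) expands symbol-by-symbol to OEO O OEO OEO OEO O OEO OEO O OEO OEO O OEO OEO OEO O OEO; joining the 17 pieces gives the next term.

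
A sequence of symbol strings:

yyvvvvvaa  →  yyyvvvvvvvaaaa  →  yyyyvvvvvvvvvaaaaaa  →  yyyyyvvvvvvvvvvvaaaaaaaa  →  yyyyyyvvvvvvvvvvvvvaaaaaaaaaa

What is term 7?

yyyyyyyyvvvvvvvvvvvvvvvvvaaaaaaaaaaaaaa

Each string has the form y^{n+1} v^{2n+3} a^{2n} (n = 1, 2, …).
For term 7, n = 7, so the run lengths are 8, 17, 14.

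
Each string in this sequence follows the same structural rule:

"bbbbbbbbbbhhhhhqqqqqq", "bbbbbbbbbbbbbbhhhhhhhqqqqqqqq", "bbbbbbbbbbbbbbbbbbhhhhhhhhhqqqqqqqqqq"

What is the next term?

bbbbbbbbbbbbbbbbbbbbbbhhhhhhhhhhhqqqqqqqqqqqq

Term n consists of 4n+2 b's, followed by 2n+1 h's, followed by 2n+2 q's, where the shown terms are n = 2, 3, 4.
For the next term, n = 5, so the run lengths are 22, 11, 12.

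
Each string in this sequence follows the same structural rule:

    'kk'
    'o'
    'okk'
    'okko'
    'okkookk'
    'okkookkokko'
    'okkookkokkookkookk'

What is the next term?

okkookkokkookkookkokkookkokko

This is a Fibonacci-style word recurrence s(k) = s(k−1)·s(k−2): e.g. o·kk = okk.
The next term joins okkookkokkookkookk and okkookkokko.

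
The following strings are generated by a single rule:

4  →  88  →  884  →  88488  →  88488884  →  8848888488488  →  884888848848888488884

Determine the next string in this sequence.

From term 3 onward, concatenate the last term with the second-to-last: 88·4 = 884, 884·88 = 88488, …
Continuing: 884888848848888488884 · 8848888488488 gives term 8.

8848888488488884888848848888488488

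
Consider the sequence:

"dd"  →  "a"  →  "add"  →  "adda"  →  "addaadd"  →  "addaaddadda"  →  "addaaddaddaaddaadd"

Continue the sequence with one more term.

This is a Fibonacci-style word recurrence s(k) = s(k−1)·s(k−2): e.g. a·dd = add.
Continuing: addaaddaddaaddaadd · addaaddadda gives term 8.

addaaddaddaaddaaddaddaaddadda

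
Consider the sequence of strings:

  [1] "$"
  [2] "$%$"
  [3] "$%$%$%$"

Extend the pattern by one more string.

$%$%$%$%$%$%$%$

Every step duplicates the string with '%' between the halves.
One more doubling of $%$%$%$ gives the answer.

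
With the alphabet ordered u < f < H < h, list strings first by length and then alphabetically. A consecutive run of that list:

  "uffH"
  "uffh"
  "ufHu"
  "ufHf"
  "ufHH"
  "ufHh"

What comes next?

Treat ufHh as a base-4 numeral over the given alphabet and add one, carrying through any trailing h's.

ufhu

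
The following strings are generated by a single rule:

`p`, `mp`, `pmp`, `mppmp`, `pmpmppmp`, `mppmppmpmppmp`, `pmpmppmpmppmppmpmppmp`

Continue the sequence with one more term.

mppmppmpmppmppmpmppmpmppmppmpmppmp

Each term (from the third on) is the two preceding terms concatenated in order: term 3 = p·mp = pmp.
Continuing: mppmppmpmppmp · pmpmppmpmppmppmpmppmp gives term 8.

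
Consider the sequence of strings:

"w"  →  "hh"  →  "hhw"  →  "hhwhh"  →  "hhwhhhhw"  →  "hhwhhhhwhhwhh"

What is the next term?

hhwhhhhwhhwhhhhwhhhhw

Each term (from the third on) is the previous term followed by the one before it: term 3 = hh·w = hhw.
Continuing: hhwhhhhwhhwhh · hhwhhhhw gives term 7.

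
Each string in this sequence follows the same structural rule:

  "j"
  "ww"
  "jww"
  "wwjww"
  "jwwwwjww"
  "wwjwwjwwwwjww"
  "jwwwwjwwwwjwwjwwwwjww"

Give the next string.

wwjwwjwwwwjwwjwwwwjwwwwjwwjwwwwjww

Each term (from the third on) is the two preceding terms concatenated in order: term 3 = j·ww = jww.
Continuing: wwjwwjwwwwjww · jwwwwjwwwwjwwjwwwwjww gives term 8.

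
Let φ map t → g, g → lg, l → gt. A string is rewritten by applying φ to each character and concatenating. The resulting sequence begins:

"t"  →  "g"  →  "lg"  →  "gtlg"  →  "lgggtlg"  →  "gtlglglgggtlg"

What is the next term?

lgggtlggtlggtlglglgggtlg

Replace each of the 13 characters of gtlglglgggtlg in place — lg g gt lg gt lg gt lg lg lg g gt lg — and concatenate.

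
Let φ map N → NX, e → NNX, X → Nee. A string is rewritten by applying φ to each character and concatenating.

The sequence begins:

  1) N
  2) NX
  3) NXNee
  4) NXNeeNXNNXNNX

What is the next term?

NXNeeNXNNXNNXNXNeeNXNXNeeNXNXNee

φ(NXNeeNXNNXNNX) expands symbol-by-symbol to NX Nee NX NNX NNX NX Nee NX NX Nee NX NX Nee; joining the 13 pieces gives the next term.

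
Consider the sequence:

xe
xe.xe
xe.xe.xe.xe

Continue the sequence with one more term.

s(k+1) = s(k)·.·s(k) — each term doubles the last with '.' between the halves.
Doubling xe.xe.xe.xe with '.' between the halves:

xe.xe.xe.xe.xe.xe.xe.xe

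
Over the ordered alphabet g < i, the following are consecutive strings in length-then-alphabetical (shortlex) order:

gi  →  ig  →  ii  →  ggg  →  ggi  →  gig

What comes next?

Treat gig as a base-2 numeral over the given alphabet and add one, carrying through any trailing i's.

gii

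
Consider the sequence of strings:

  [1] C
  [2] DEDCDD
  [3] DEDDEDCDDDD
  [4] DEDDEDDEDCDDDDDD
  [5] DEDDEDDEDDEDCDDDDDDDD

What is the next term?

s(k+1) = DED·s(k)·DD, so each term gains DED as a prefix and DD as a suffix.
Applying this once more to DEDDEDDEDDEDCDDDDDDDD:

DEDDEDDEDDEDDEDCDDDDDDDDDD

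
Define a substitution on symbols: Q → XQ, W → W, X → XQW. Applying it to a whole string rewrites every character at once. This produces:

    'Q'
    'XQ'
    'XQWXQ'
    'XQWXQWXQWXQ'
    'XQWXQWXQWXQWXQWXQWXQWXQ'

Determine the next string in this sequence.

Replace each of the 23 characters of XQWXQWXQWXQWXQWXQWXQWXQ in place — XQW XQ W XQW XQ W XQW XQ W XQW XQ W XQW XQ W XQW XQ W XQW XQ W XQW XQ — and concatenate.

XQWXQWXQWXQWXQWXQWXQWXQWXQWXQWXQWXQWXQWXQWXQWXQ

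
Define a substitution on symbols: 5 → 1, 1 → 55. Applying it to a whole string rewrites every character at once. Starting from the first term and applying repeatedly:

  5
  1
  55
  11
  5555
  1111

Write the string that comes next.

55555555

Apply φ to 1111 symbol by symbol: 1→55, 1→55, 1→55, 1→55; joined: 55 55 55 55.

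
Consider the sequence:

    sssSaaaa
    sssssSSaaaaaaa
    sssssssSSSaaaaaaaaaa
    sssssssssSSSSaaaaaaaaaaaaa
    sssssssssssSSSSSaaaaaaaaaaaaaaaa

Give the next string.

Term n consists of 2n+1 s's, followed by n S's, followed by 3n+1 a's (n = 1, 2, …).
Setting n = 6 gives 13, 6, 19 characters in each block.

sssssssssssssSSSSSSaaaaaaaaaaaaaaaaaaa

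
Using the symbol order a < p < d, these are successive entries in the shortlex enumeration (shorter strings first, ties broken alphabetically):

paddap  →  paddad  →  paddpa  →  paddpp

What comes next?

paddpd

Find the rightmost character of paddpp below d, bump it to the next letter, and reset everything to its right to a.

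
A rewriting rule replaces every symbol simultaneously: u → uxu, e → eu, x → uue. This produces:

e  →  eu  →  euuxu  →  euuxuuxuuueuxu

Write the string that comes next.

Applying the rule to each of the 14 symbols of euuxuuxuuueuxu gives the pieces eu uxu uxu uue uxu uxu uue uxu uxu uxu eu uxu uue uxu, which concatenate to the answer.

euuxuuxuuueuxuuxuuueuxuuxuuxueuuxuuueuxu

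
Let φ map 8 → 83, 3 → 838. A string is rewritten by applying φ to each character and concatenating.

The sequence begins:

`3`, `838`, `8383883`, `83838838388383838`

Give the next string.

Applying the rule to each of the 17 symbols of 83838838388383838 gives the pieces 83 838 83 838 83 83 838 83 838 83 83 838 83 838 83 838 83, which concatenate to the answer.

83838838388383838838388383838838388383883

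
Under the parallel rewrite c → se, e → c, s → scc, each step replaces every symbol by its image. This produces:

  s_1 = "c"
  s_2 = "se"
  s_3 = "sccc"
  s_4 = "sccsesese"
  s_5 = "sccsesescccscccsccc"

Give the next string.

Rewriting the 19 symbols of sccsesescccscccsccc one by one yields scc se se scc c scc c scc se se se scc se se se scc se se se; concatenated:

sccsesescccscccsccsesesesccsesesesccsesese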